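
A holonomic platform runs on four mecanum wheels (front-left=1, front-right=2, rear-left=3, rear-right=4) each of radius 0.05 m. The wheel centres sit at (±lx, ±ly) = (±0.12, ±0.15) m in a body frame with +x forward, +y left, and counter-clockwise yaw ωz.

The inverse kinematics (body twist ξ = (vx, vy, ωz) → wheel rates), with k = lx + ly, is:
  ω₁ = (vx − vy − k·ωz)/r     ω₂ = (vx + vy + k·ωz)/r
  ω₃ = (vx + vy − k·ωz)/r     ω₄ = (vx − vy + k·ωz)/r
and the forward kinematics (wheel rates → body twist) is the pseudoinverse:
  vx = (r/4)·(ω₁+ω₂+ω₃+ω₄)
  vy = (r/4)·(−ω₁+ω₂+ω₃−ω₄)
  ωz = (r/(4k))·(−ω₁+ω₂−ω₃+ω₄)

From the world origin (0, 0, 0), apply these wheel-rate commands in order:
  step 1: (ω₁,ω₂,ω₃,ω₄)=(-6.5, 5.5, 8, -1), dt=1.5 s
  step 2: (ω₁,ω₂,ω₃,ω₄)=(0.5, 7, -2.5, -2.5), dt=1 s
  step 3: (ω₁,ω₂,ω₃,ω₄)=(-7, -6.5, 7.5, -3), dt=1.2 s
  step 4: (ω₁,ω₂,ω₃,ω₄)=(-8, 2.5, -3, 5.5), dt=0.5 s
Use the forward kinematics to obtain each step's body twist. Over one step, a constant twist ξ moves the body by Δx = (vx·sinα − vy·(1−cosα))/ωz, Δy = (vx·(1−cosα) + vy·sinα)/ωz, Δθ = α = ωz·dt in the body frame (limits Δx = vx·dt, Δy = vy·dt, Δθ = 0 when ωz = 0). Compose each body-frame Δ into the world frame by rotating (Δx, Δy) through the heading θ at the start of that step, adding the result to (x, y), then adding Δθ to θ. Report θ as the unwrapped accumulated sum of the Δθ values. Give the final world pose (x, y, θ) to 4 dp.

(-0.1160, 0.6263, 0.3935)

step 1: ξ=(vx,vy,ωz)=(0.0750, 0.2625, 0.1389), dt=1.5 → body Δ=(0.0708, 0.4026, 0.2083) → world pose (0.0708, 0.4026, 0.2083)
step 2: ξ=(vx,vy,ωz)=(0.0313, 0.0813, 0.3009), dt=1.0 → body Δ=(0.0186, 0.0847, 0.3009) → world pose (0.0715, 0.4893, 0.5093)
step 3: ξ=(vx,vy,ωz)=(-0.1125, 0.1375, -0.4630), dt=1.2 → body Δ=(-0.0835, 0.1932, -0.5556) → world pose (-0.0955, 0.6173, -0.0463)
step 4: ξ=(vx,vy,ωz)=(-0.0375, 0.0250, 0.8796), dt=0.5 → body Δ=(-0.0209, 0.0080, 0.4398) → world pose (-0.1160, 0.6263, 0.3935)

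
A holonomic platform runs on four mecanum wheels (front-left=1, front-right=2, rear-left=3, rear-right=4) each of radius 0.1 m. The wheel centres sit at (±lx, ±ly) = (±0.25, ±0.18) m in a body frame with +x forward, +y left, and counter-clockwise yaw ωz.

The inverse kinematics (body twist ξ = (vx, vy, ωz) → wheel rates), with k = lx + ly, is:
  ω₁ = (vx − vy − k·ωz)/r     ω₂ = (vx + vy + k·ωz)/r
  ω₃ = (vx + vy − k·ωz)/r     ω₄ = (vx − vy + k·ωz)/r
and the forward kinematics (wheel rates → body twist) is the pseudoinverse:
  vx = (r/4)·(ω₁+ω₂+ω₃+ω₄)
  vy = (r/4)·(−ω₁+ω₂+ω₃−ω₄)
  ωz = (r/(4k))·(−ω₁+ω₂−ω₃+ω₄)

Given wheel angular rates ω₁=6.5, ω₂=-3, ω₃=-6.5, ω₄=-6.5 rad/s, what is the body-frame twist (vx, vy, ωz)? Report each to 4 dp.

k = lx + ly = 0.25 + 0.18 = 0.4300
ω₁+ω₂+ω₃+ω₄ = -9.5000  →  vx = (0.1/4)·-9.5000 = -0.2375
−ω₁+ω₂+ω₃−ω₄ = -9.5000  →  vy = (0.1/4)·-9.5000 = -0.2375
−ω₁+ω₂−ω₃+ω₄ = -9.5000  →  ωz = (0.1/1.7200)·-9.5000 = -0.5523

(-0.2375, -0.2375, -0.5523)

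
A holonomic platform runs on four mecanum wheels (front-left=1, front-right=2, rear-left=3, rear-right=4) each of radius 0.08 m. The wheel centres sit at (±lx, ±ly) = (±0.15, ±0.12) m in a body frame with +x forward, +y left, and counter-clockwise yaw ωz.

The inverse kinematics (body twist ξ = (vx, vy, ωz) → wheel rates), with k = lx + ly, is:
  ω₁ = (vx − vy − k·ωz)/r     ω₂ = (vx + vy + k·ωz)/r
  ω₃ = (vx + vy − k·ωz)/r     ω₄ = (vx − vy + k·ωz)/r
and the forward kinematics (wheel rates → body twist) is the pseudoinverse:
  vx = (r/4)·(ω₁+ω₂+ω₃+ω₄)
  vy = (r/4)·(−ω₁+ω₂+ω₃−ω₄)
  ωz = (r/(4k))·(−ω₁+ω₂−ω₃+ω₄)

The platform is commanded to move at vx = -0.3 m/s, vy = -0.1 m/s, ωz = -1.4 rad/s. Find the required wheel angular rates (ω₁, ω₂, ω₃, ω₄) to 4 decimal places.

(2.2250, -9.7250, -0.2750, -7.2250)

k = lx + ly = 0.15 + 0.12 = 0.2700;  k·ωz = 0.2700·-1.4 = -0.3780
ω₁ (FL) = (vx − vy − k·ωz)/r = 0.1780/0.08 = 2.2250
ω₂ (FR) = (vx + vy + k·ωz)/r = -0.7780/0.08 = -9.7250
ω₃ (RL) = (vx + vy − k·ωz)/r = -0.0220/0.08 = -0.2750
ω₄ (RR) = (vx − vy + k·ωz)/r = -0.5780/0.08 = -7.2250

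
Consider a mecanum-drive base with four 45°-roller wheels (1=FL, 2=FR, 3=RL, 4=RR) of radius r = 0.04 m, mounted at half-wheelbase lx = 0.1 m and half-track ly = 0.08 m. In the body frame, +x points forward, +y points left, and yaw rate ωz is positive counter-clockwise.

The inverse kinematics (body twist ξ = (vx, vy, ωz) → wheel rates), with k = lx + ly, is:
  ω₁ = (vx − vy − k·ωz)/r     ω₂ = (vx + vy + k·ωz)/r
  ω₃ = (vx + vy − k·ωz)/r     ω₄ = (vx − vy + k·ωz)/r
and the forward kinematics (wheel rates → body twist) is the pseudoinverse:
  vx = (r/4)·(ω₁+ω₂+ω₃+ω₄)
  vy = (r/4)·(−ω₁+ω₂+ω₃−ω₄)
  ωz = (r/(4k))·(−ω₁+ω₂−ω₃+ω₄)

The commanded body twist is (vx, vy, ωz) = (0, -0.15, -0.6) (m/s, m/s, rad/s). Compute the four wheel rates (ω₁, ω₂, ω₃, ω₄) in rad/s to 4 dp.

(6.4500, -6.4500, -1.0500, 1.0500)

k = lx + ly = 0.1 + 0.08 = 0.1800;  k·ωz = 0.1800·-0.6 = -0.1080
ω₁ (FL) = (vx − vy − k·ωz)/r = 0.2580/0.04 = 6.4500
ω₂ (FR) = (vx + vy + k·ωz)/r = -0.2580/0.04 = -6.4500
ω₃ (RL) = (vx + vy − k·ωz)/r = -0.0420/0.04 = -1.0500
ω₄ (RR) = (vx − vy + k·ωz)/r = 0.0420/0.04 = 1.0500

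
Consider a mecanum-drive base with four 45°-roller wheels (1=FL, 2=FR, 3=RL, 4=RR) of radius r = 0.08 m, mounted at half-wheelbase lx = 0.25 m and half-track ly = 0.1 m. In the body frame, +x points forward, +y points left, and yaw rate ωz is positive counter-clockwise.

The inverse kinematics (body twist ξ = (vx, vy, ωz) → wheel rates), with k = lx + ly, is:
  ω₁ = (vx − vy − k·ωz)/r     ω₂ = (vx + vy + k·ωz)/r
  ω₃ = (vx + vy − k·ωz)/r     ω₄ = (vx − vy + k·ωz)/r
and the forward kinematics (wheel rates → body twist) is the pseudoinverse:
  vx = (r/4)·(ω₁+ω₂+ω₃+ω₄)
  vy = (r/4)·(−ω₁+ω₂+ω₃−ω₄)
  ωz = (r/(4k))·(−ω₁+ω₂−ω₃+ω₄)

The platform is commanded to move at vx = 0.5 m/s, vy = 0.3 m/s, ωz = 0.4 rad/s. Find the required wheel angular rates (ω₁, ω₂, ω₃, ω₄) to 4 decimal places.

(0.7500, 11.7500, 8.2500, 4.2500)

k = lx + ly = 0.25 + 0.1 = 0.3500;  k·ωz = 0.3500·0.4 = 0.1400
ω₁ (FL) = (vx − vy − k·ωz)/r = 0.0600/0.08 = 0.7500
ω₂ (FR) = (vx + vy + k·ωz)/r = 0.9400/0.08 = 11.7500
ω₃ (RL) = (vx + vy − k·ωz)/r = 0.6600/0.08 = 8.2500
ω₄ (RR) = (vx − vy + k·ωz)/r = 0.3400/0.08 = 4.2500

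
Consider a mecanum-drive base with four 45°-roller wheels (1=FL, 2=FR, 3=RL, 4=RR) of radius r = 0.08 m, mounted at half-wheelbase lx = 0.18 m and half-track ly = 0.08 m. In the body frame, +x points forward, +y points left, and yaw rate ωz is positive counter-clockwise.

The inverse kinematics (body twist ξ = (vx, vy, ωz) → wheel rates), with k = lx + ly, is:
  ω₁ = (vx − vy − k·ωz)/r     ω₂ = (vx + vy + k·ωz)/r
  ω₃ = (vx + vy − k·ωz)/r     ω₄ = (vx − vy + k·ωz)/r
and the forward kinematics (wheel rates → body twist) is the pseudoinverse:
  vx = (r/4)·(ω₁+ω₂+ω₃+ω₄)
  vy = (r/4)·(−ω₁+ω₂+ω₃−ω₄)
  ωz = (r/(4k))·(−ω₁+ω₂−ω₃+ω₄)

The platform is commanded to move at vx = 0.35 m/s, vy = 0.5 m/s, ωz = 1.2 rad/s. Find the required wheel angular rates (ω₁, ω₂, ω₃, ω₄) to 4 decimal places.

k = lx + ly = 0.18 + 0.08 = 0.2600;  k·ωz = 0.2600·1.2 = 0.3120
ω₁ (FL) = (vx − vy − k·ωz)/r = -0.4620/0.08 = -5.7750
ω₂ (FR) = (vx + vy + k·ωz)/r = 1.1620/0.08 = 14.5250
ω₃ (RL) = (vx + vy − k·ωz)/r = 0.5380/0.08 = 6.7250
ω₄ (RR) = (vx − vy + k·ωz)/r = 0.1620/0.08 = 2.0250

(-5.7750, 14.5250, 6.7250, 2.0250)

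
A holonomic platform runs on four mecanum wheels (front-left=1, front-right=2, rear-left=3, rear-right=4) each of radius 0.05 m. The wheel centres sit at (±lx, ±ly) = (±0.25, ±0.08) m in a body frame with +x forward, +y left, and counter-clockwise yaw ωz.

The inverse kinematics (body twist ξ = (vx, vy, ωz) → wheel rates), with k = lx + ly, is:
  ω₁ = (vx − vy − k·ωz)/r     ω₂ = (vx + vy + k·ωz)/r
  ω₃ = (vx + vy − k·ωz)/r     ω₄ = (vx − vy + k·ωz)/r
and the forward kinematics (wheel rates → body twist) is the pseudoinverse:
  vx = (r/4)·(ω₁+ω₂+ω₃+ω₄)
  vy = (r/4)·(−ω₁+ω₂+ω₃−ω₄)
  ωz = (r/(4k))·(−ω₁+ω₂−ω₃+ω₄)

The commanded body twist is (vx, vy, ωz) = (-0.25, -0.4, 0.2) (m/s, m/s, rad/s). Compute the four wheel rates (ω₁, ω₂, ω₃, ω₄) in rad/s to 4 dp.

k = lx + ly = 0.25 + 0.08 = 0.3300;  k·ωz = 0.3300·0.2 = 0.0660
ω₁ (FL) = (vx − vy − k·ωz)/r = 0.0840/0.05 = 1.6800
ω₂ (FR) = (vx + vy + k·ωz)/r = -0.5840/0.05 = -11.6800
ω₃ (RL) = (vx + vy − k·ωz)/r = -0.7160/0.05 = -14.3200
ω₄ (RR) = (vx − vy + k·ωz)/r = 0.2160/0.05 = 4.3200

(1.6800, -11.6800, -14.3200, 4.3200)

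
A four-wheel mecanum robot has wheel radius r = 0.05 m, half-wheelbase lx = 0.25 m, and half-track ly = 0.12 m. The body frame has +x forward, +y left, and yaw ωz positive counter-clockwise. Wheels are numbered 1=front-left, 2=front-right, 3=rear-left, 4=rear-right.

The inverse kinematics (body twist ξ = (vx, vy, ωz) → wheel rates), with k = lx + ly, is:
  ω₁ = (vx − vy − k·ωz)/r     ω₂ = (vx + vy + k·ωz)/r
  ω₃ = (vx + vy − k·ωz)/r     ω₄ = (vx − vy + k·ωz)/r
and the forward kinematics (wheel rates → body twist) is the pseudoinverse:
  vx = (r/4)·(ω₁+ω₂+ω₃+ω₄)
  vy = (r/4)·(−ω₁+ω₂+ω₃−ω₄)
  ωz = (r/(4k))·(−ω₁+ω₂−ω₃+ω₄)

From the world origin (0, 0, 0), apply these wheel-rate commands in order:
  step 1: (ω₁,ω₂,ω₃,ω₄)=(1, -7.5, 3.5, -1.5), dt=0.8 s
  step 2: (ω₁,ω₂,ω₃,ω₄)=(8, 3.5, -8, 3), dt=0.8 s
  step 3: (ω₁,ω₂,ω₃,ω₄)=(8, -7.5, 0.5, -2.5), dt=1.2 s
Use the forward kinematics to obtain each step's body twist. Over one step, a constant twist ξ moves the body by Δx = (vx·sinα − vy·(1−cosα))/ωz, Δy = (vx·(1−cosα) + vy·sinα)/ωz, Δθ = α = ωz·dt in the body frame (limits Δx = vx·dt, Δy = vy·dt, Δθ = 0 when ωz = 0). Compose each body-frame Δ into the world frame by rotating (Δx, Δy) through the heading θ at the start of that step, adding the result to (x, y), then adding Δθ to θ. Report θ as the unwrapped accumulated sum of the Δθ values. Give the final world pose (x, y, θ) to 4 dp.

step 1: ξ=(vx,vy,ωz)=(-0.0562, -0.0437, -0.4561), dt=0.8 → body Δ=(-0.0503, -0.0261, -0.3649) → world pose (-0.0503, -0.0261, -0.3649)
step 2: ξ=(vx,vy,ωz)=(0.0813, -0.1938, 0.2196), dt=0.8 → body Δ=(0.0782, -0.1485, 0.1757) → world pose (-0.0302, -0.1928, -0.1892)
step 3: ξ=(vx,vy,ωz)=(-0.0187, -0.1562, -0.6250), dt=1.2 → body Δ=(-0.0875, -0.1624, -0.7500) → world pose (-0.1467, -0.3358, -0.9392)

(-0.1467, -0.3358, -0.9392)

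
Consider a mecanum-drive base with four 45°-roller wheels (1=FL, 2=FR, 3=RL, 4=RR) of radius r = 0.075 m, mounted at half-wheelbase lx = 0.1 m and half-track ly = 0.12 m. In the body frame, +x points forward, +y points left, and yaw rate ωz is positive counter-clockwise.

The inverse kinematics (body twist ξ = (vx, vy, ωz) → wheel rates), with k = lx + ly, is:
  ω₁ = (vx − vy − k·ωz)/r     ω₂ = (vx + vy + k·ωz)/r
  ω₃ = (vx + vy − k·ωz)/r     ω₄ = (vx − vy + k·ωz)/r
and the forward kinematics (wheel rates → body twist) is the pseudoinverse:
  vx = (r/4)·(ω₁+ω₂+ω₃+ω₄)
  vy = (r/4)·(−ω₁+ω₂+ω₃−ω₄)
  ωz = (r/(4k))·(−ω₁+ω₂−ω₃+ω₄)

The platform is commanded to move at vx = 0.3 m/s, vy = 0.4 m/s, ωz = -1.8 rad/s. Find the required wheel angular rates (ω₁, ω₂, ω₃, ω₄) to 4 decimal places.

(3.9467, 4.0533, 14.6133, -6.6133)

k = lx + ly = 0.1 + 0.12 = 0.2200;  k·ωz = 0.2200·-1.8 = -0.3960
ω₁ (FL) = (vx − vy − k·ωz)/r = 0.2960/0.075 = 3.9467
ω₂ (FR) = (vx + vy + k·ωz)/r = 0.3040/0.075 = 4.0533
ω₃ (RL) = (vx + vy − k·ωz)/r = 1.0960/0.075 = 14.6133
ω₄ (RR) = (vx − vy + k·ωz)/r = -0.4960/0.075 = -6.6133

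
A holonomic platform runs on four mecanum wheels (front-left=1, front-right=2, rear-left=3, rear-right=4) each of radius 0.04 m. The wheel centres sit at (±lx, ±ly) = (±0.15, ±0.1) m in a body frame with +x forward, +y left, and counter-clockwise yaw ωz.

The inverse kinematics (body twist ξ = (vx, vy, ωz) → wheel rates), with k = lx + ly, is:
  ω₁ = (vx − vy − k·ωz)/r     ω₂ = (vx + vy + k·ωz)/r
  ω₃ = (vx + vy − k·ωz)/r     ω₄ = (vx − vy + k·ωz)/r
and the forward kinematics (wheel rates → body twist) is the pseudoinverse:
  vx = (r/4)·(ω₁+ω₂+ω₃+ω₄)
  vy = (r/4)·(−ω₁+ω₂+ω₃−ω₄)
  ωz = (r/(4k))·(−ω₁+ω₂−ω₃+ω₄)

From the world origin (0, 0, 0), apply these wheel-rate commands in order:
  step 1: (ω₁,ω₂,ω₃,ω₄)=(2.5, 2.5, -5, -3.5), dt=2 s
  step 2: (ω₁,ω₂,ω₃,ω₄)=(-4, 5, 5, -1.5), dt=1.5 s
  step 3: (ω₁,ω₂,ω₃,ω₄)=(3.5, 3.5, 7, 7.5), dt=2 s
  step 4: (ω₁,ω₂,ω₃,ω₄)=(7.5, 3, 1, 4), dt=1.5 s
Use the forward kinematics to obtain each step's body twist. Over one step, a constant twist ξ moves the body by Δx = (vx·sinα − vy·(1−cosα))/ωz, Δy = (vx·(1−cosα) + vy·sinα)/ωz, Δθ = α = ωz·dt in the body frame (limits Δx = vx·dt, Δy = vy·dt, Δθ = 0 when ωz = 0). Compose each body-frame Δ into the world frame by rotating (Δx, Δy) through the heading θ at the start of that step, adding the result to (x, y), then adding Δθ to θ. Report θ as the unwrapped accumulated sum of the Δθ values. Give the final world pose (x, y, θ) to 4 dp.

(0.6218, 0.2725, 0.2200)

step 1: ξ=(vx,vy,ωz)=(-0.0350, -0.0150, 0.0600), dt=2.0 → body Δ=(-0.0680, -0.0341, 0.1200) → world pose (-0.0680, -0.0341, 0.1200)
step 2: ξ=(vx,vy,ωz)=(0.0450, 0.1550, 0.1000), dt=1.5 → body Δ=(0.0498, 0.2367, 0.1500) → world pose (-0.0469, 0.2068, 0.2700)
step 3: ξ=(vx,vy,ωz)=(0.2150, -0.0050, 0.0200), dt=2.0 → body Δ=(0.4301, -0.0014, 0.0400) → world pose (0.3680, 0.3202, 0.3100)
step 4: ξ=(vx,vy,ωz)=(0.1550, -0.0750, -0.0600), dt=1.5 → body Δ=(0.2271, -0.1228, -0.0900) → world pose (0.6218, 0.2725, 0.2200)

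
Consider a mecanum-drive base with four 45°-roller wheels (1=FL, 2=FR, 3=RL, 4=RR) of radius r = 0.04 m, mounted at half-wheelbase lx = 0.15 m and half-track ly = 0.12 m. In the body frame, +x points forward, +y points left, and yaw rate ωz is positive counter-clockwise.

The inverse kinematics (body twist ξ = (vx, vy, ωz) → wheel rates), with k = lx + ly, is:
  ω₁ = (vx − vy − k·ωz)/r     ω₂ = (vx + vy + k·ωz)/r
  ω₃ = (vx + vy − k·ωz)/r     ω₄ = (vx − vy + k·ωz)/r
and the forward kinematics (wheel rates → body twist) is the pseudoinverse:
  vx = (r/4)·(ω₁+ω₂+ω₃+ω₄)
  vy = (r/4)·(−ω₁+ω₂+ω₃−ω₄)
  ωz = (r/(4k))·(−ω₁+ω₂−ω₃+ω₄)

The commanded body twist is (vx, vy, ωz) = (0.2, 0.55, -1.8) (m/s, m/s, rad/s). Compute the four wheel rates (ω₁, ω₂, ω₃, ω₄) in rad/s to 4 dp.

k = lx + ly = 0.15 + 0.12 = 0.2700;  k·ωz = 0.2700·-1.8 = -0.4860
ω₁ (FL) = (vx − vy − k·ωz)/r = 0.1360/0.04 = 3.4000
ω₂ (FR) = (vx + vy + k·ωz)/r = 0.2640/0.04 = 6.6000
ω₃ (RL) = (vx + vy − k·ωz)/r = 1.2360/0.04 = 30.9000
ω₄ (RR) = (vx − vy + k·ωz)/r = -0.8360/0.04 = -20.9000

(3.4000, 6.6000, 30.9000, -20.9000)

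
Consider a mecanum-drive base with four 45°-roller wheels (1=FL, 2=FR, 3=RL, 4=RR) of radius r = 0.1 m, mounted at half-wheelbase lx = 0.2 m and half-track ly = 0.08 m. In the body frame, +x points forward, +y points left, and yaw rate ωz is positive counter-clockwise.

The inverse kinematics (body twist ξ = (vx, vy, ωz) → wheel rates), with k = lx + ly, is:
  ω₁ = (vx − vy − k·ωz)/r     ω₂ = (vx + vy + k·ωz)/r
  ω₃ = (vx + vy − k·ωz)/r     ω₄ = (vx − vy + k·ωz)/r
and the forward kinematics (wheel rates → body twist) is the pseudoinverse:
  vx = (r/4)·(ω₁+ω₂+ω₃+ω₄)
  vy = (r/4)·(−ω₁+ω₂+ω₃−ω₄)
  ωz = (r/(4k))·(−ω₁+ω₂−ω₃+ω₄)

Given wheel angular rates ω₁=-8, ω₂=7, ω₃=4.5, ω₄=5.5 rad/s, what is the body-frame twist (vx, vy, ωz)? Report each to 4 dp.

k = lx + ly = 0.2 + 0.08 = 0.2800
ω₁+ω₂+ω₃+ω₄ = 9.0000  →  vx = (0.1/4)·9.0000 = 0.2250
−ω₁+ω₂+ω₃−ω₄ = 14.0000  →  vy = (0.1/4)·14.0000 = 0.3500
−ω₁+ω₂−ω₃+ω₄ = 16.0000  →  ωz = (0.1/1.1200)·16.0000 = 1.4286

(0.2250, 0.3500, 1.4286)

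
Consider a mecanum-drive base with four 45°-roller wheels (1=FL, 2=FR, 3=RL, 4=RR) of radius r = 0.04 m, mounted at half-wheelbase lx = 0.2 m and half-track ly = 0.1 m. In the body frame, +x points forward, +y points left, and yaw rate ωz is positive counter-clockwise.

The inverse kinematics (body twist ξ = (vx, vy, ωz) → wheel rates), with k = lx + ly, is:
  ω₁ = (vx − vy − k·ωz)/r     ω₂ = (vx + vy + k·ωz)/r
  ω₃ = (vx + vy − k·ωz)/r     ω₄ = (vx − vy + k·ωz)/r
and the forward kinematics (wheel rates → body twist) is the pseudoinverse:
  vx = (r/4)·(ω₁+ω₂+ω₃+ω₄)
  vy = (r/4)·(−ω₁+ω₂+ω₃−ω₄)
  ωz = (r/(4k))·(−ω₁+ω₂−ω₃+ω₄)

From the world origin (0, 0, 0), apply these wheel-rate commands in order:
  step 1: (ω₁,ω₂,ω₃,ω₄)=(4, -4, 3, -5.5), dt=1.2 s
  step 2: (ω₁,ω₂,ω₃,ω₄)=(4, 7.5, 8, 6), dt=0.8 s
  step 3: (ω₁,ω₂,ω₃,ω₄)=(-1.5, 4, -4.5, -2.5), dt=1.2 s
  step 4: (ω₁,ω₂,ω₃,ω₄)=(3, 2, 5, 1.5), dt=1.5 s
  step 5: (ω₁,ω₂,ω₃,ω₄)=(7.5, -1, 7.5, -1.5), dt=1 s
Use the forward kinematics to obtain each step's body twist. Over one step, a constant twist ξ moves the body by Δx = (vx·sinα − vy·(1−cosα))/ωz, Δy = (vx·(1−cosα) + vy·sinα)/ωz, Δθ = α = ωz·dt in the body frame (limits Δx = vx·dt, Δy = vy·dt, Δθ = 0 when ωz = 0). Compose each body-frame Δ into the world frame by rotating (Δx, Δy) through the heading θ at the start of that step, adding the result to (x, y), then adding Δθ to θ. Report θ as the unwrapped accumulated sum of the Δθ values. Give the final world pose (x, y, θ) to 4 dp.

step 1: ξ=(vx,vy,ωz)=(-0.0250, 0.0050, -0.5500), dt=1.2 → body Δ=(-0.0260, 0.0151, -0.6600) → world pose (-0.0260, 0.0151, -0.6600)
step 2: ξ=(vx,vy,ωz)=(0.2550, 0.0550, 0.0500), dt=0.8 → body Δ=(0.2031, 0.0481, 0.0400) → world pose (0.1639, -0.0714, -0.6200)
step 3: ξ=(vx,vy,ωz)=(-0.0450, 0.0350, 0.2500), dt=1.2 → body Δ=(-0.0594, 0.0333, 0.3000) → world pose (0.1349, -0.0097, -0.3200)
step 4: ξ=(vx,vy,ωz)=(0.1150, 0.0250, -0.1500), dt=1.5 → body Δ=(0.1752, 0.0179, -0.2250) → world pose (0.3069, -0.0479, -0.5450)
step 5: ξ=(vx,vy,ωz)=(0.1250, 0.0050, -0.5833), dt=1.0 → body Δ=(0.1194, -0.0307, -0.5833) → world pose (0.3931, -0.1361, -1.1283)

(0.3931, -0.1361, -1.1283)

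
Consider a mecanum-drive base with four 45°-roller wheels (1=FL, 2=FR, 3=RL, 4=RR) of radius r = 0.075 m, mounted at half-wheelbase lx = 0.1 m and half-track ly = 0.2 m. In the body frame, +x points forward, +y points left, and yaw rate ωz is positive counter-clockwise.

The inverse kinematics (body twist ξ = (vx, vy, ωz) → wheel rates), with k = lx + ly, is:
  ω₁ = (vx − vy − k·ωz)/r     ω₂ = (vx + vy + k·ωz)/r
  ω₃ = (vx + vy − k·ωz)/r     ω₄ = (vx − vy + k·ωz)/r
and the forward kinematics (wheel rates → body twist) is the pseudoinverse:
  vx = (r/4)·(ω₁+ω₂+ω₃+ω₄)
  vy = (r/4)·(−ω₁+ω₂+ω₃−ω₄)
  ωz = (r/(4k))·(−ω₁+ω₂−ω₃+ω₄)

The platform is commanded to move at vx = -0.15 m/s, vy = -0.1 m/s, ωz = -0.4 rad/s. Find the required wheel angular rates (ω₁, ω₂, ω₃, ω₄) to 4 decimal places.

(0.9333, -4.9333, -1.7333, -2.2667)

k = lx + ly = 0.1 + 0.2 = 0.3000;  k·ωz = 0.3000·-0.4 = -0.1200
ω₁ (FL) = (vx − vy − k·ωz)/r = 0.0700/0.075 = 0.9333
ω₂ (FR) = (vx + vy + k·ωz)/r = -0.3700/0.075 = -4.9333
ω₃ (RL) = (vx + vy − k·ωz)/r = -0.1300/0.075 = -1.7333
ω₄ (RR) = (vx − vy + k·ωz)/r = -0.1700/0.075 = -2.2667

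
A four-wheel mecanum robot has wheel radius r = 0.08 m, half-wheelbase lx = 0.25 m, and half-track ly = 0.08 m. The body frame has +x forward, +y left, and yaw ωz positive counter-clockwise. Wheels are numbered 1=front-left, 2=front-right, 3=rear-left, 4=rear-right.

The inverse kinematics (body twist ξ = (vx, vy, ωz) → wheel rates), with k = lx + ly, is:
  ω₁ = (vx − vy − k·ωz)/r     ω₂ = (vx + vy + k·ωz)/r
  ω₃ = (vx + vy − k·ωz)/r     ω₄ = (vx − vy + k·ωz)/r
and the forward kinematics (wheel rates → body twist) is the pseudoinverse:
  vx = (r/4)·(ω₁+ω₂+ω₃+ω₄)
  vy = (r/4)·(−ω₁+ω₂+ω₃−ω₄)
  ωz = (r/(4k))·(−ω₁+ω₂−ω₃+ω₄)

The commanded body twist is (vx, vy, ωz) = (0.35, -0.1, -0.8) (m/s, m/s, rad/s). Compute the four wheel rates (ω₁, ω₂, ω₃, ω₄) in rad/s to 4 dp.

k = lx + ly = 0.25 + 0.08 = 0.3300;  k·ωz = 0.3300·-0.8 = -0.2640
ω₁ (FL) = (vx − vy − k·ωz)/r = 0.7140/0.08 = 8.9250
ω₂ (FR) = (vx + vy + k·ωz)/r = -0.0140/0.08 = -0.1750
ω₃ (RL) = (vx + vy − k·ωz)/r = 0.5140/0.08 = 6.4250
ω₄ (RR) = (vx − vy + k·ωz)/r = 0.1860/0.08 = 2.3250

(8.9250, -0.1750, 6.4250, 2.3250)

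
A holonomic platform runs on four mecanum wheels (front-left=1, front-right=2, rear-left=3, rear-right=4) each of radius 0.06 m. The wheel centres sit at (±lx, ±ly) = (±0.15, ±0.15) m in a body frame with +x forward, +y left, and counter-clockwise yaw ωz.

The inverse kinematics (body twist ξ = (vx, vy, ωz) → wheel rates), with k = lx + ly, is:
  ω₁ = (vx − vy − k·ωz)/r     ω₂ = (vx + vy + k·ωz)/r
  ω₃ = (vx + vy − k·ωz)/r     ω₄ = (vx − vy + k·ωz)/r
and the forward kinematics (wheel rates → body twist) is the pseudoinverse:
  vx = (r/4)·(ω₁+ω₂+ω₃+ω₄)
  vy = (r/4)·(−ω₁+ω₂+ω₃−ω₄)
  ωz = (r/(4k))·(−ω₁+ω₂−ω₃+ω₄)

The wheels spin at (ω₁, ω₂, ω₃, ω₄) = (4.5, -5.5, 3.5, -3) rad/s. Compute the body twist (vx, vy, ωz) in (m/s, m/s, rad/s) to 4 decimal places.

(-0.0075, -0.0525, -0.8250)

k = lx + ly = 0.15 + 0.15 = 0.3000
ω₁+ω₂+ω₃+ω₄ = -0.5000  →  vx = (0.06/4)·-0.5000 = -0.0075
−ω₁+ω₂+ω₃−ω₄ = -3.5000  →  vy = (0.06/4)·-3.5000 = -0.0525
−ω₁+ω₂−ω₃+ω₄ = -16.5000  →  ωz = (0.06/1.2000)·-16.5000 = -0.8250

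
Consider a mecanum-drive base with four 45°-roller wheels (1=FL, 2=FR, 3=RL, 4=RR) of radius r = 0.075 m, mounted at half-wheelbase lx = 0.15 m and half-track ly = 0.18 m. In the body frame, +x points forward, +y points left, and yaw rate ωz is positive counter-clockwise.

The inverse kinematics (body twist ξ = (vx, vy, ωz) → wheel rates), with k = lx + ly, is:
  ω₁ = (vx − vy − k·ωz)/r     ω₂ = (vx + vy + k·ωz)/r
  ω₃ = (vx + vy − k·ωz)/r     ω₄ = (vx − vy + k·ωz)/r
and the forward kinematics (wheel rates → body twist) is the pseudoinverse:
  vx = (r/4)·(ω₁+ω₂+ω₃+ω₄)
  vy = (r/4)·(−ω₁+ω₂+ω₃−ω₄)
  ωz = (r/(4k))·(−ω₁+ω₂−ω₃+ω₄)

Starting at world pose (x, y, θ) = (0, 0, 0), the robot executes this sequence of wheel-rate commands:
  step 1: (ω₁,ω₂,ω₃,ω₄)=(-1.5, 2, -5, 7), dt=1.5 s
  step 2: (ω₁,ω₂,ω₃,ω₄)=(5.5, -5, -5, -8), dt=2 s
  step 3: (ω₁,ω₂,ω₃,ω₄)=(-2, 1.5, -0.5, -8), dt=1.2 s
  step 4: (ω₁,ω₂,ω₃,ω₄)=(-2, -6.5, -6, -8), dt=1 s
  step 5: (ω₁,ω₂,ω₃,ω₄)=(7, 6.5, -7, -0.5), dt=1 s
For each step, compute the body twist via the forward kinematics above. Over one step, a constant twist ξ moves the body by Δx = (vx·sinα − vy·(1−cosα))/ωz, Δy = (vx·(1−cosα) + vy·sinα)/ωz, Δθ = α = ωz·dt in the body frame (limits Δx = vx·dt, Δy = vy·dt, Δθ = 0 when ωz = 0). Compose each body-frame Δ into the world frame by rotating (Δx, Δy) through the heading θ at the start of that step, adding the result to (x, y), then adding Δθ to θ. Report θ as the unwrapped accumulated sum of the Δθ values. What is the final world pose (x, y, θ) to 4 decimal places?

step 1: ξ=(vx,vy,ωz)=(0.0469, -0.1594, 0.8807), dt=1.5 → body Δ=(0.1878, -0.1353, 1.3210) → world pose (0.1878, -0.1353, 1.3210)
step 2: ξ=(vx,vy,ωz)=(-0.2344, -0.1406, -0.7670), dt=2.0 → body Δ=(-0.4820, 0.1111, -1.5341) → world pose (-0.0390, -0.5748, -0.2131)
step 3: ξ=(vx,vy,ωz)=(-0.1687, 0.2062, -0.2273), dt=1.2 → body Δ=(-0.1665, 0.2719, -0.2727) → world pose (-0.1442, -0.2739, -0.4858)
step 4: ξ=(vx,vy,ωz)=(-0.4219, -0.0469, -0.3693), dt=1.0 → body Δ=(-0.4209, 0.0312, -0.3693) → world pose (-0.5018, -0.0498, -0.8551)
step 5: ξ=(vx,vy,ωz)=(0.1125, -0.1313, 0.3409), dt=1.0 → body Δ=(0.1325, -0.1097, 0.3409) → world pose (-0.4977, -0.2217, -0.5142)

(-0.4977, -0.2217, -0.5142)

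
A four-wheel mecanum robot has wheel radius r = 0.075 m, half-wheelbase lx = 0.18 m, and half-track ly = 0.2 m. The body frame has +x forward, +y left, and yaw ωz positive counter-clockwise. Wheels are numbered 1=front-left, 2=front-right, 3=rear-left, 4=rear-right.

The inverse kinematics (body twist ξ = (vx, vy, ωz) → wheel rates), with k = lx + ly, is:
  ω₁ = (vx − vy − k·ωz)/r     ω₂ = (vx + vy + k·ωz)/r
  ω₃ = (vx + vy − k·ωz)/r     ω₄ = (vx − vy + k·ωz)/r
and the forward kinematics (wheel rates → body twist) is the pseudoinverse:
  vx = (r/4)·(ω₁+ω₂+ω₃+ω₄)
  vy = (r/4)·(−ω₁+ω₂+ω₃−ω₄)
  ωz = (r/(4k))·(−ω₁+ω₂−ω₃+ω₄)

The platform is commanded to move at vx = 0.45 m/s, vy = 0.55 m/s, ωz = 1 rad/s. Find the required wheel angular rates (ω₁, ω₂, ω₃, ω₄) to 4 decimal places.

(-6.4000, 18.4000, 8.2667, 3.7333)

k = lx + ly = 0.18 + 0.2 = 0.3800;  k·ωz = 0.3800·1 = 0.3800
ω₁ (FL) = (vx − vy − k·ωz)/r = -0.4800/0.075 = -6.4000
ω₂ (FR) = (vx + vy + k·ωz)/r = 1.3800/0.075 = 18.4000
ω₃ (RL) = (vx + vy − k·ωz)/r = 0.6200/0.075 = 8.2667
ω₄ (RR) = (vx − vy + k·ωz)/r = 0.2800/0.075 = 3.7333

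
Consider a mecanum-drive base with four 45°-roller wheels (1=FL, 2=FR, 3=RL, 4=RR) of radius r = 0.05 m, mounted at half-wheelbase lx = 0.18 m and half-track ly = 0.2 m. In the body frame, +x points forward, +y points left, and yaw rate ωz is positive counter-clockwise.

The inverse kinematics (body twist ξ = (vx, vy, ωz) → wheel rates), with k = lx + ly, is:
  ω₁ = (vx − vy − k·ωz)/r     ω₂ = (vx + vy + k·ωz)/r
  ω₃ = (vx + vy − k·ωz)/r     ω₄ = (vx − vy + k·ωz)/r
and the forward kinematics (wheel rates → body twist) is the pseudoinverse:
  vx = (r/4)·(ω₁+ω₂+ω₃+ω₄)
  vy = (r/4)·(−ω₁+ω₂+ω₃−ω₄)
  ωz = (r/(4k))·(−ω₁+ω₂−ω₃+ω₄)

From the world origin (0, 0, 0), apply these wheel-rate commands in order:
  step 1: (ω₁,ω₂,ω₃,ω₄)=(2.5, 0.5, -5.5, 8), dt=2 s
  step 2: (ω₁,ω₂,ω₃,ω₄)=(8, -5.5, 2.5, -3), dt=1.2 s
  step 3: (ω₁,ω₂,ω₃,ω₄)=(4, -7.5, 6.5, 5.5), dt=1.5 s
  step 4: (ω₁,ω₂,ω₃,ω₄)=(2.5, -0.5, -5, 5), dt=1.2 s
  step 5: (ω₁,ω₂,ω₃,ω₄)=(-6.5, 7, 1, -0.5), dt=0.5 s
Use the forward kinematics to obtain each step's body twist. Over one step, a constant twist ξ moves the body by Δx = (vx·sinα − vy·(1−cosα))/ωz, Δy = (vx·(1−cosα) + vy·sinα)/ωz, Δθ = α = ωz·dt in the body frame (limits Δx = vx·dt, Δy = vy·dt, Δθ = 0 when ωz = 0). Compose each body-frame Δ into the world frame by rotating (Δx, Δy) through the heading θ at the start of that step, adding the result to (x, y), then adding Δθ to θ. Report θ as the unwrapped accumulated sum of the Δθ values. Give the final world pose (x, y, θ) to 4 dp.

(0.3936, -0.7287, -0.1365)

step 1: ξ=(vx,vy,ωz)=(0.0688, -0.1938, 0.3783), dt=2.0 → body Δ=(0.2645, -0.3020, 0.7566) → world pose (0.2645, -0.3020, 0.7566)
step 2: ξ=(vx,vy,ωz)=(0.0250, -0.1000, -0.6250), dt=1.2 → body Δ=(-0.0157, -0.1198, -0.7500) → world pose (0.3353, -0.3999, 0.0066)
step 3: ξ=(vx,vy,ωz)=(0.1063, -0.1313, -0.4112), dt=1.5 → body Δ=(0.0906, -0.2322, -0.6168) → world pose (0.4275, -0.6315, -0.6102)
step 4: ξ=(vx,vy,ωz)=(0.0250, -0.1625, 0.2303), dt=1.2 → body Δ=(0.0564, -0.1884, 0.2763) → world pose (0.3657, -0.8182, -0.3339)
step 5: ξ=(vx,vy,ωz)=(0.0125, 0.1875, 0.3947), dt=0.5 → body Δ=(-0.0030, 0.0938, 0.1974) → world pose (0.3936, -0.7287, -0.1365)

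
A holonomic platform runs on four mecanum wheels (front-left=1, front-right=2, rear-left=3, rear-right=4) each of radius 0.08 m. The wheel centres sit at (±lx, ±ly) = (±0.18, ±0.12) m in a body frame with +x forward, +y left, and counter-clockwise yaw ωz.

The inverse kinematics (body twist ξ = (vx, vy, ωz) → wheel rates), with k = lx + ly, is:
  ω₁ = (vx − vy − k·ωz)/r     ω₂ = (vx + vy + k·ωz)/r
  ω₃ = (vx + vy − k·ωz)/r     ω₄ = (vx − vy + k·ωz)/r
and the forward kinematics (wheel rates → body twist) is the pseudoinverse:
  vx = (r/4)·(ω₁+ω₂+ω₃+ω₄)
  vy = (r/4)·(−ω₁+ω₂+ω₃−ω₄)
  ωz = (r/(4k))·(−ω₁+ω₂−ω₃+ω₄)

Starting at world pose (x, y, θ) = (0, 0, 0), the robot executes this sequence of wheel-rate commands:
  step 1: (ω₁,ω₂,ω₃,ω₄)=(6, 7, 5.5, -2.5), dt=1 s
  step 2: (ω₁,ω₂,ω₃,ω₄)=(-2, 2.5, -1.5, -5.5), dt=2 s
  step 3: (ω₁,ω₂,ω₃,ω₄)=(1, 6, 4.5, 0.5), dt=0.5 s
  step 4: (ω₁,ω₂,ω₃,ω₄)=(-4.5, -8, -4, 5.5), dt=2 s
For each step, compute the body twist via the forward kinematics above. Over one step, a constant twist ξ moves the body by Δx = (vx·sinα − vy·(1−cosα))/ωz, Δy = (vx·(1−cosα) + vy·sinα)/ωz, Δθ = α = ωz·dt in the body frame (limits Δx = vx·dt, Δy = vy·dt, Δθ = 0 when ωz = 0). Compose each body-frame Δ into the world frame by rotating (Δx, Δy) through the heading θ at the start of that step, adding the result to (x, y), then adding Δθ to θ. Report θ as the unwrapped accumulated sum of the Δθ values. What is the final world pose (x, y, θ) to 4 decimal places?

(-0.0097, 0.0362, 0.4333)

step 1: ξ=(vx,vy,ωz)=(0.3200, 0.1800, -0.4667), dt=1.0 → body Δ=(0.3498, 0.1002, -0.4667) → world pose (0.3498, 0.1002, -0.4667)
step 2: ξ=(vx,vy,ωz)=(-0.1300, 0.1700, 0.0333), dt=2.0 → body Δ=(-0.2711, 0.3311, 0.0667) → world pose (0.2566, 0.5179, -0.4000)
step 3: ξ=(vx,vy,ωz)=(0.2400, 0.1800, 0.0667), dt=0.5 → body Δ=(0.1185, 0.0920, 0.0333) → world pose (0.4015, 0.5565, -0.3667)
step 4: ξ=(vx,vy,ωz)=(-0.2200, -0.2600, 0.4000), dt=2.0 → body Δ=(-0.1974, -0.6331, 0.8000) → world pose (-0.0097, 0.0362, 0.4333)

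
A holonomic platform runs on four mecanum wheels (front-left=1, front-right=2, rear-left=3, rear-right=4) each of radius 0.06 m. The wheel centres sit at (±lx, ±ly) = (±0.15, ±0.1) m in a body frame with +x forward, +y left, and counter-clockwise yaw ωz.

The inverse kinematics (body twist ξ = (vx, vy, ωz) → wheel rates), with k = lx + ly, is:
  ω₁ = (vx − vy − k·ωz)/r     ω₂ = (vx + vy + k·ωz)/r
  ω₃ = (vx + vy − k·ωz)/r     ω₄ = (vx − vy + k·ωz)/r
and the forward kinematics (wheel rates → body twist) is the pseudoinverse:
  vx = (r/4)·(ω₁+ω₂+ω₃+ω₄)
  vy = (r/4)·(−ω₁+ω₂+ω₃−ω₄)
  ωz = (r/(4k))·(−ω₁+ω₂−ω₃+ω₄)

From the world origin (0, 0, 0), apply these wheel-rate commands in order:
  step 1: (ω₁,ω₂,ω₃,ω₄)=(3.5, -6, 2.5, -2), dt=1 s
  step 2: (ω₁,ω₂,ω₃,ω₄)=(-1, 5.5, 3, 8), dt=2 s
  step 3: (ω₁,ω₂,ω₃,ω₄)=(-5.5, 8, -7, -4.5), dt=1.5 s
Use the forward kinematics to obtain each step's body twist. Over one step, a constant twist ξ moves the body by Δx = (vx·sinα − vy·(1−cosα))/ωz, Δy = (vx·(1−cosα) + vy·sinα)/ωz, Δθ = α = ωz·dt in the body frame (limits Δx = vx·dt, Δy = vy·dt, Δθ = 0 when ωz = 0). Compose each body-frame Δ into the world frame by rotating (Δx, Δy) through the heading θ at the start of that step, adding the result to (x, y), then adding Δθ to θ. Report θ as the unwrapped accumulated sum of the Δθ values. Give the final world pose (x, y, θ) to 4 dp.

(0.1016, -0.1849, 1.9800)

step 1: ξ=(vx,vy,ωz)=(-0.0300, -0.0750, -0.8400), dt=1.0 → body Δ=(-0.0563, -0.0546, -0.8400) → world pose (-0.0563, -0.0546, -0.8400)
step 2: ξ=(vx,vy,ωz)=(0.2325, 0.0225, 0.6900), dt=2.0 → body Δ=(0.3044, 0.3051, 1.3800) → world pose (0.3741, -0.0777, 0.5400)
step 3: ξ=(vx,vy,ωz)=(-0.1350, 0.1650, 0.9600), dt=1.5 → body Δ=(-0.2889, 0.0481, 1.4400) → world pose (0.1016, -0.1849, 1.9800)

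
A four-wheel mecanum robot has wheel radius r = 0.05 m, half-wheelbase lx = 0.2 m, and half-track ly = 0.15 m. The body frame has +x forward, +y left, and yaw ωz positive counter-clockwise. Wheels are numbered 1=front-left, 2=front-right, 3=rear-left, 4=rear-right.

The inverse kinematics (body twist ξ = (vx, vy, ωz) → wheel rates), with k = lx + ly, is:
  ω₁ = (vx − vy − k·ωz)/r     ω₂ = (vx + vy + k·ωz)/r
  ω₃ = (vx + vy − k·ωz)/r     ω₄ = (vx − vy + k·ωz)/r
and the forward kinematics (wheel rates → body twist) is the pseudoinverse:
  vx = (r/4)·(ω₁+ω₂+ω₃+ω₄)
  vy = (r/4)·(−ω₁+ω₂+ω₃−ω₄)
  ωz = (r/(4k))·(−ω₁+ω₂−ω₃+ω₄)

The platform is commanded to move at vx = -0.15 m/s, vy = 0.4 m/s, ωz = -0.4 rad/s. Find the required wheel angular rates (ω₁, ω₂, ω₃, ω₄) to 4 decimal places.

k = lx + ly = 0.2 + 0.15 = 0.3500;  k·ωz = 0.3500·-0.4 = -0.1400
ω₁ (FL) = (vx − vy − k·ωz)/r = -0.4100/0.05 = -8.2000
ω₂ (FR) = (vx + vy + k·ωz)/r = 0.1100/0.05 = 2.2000
ω₃ (RL) = (vx + vy − k·ωz)/r = 0.3900/0.05 = 7.8000
ω₄ (RR) = (vx − vy + k·ωz)/r = -0.6900/0.05 = -13.8000

(-8.2000, 2.2000, 7.8000, -13.8000)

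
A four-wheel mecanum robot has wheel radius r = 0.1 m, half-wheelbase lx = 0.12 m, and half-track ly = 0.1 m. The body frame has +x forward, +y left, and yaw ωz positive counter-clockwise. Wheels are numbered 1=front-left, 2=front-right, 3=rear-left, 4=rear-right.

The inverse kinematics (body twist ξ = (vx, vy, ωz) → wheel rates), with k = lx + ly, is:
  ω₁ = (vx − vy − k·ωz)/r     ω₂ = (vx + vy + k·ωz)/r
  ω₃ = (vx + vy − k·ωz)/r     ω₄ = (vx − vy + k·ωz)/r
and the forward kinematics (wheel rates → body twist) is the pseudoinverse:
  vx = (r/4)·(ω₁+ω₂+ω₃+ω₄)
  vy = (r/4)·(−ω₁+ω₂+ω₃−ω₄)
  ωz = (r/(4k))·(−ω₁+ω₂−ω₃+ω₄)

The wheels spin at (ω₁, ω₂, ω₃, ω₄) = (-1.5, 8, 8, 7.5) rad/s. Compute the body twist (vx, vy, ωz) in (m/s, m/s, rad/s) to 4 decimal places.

(0.5500, 0.2500, 1.0227)

k = lx + ly = 0.12 + 0.1 = 0.2200
ω₁+ω₂+ω₃+ω₄ = 22.0000  →  vx = (0.1/4)·22.0000 = 0.5500
−ω₁+ω₂+ω₃−ω₄ = 10.0000  →  vy = (0.1/4)·10.0000 = 0.2500
−ω₁+ω₂−ω₃+ω₄ = 9.0000  →  ωz = (0.1/0.8800)·9.0000 = 1.0227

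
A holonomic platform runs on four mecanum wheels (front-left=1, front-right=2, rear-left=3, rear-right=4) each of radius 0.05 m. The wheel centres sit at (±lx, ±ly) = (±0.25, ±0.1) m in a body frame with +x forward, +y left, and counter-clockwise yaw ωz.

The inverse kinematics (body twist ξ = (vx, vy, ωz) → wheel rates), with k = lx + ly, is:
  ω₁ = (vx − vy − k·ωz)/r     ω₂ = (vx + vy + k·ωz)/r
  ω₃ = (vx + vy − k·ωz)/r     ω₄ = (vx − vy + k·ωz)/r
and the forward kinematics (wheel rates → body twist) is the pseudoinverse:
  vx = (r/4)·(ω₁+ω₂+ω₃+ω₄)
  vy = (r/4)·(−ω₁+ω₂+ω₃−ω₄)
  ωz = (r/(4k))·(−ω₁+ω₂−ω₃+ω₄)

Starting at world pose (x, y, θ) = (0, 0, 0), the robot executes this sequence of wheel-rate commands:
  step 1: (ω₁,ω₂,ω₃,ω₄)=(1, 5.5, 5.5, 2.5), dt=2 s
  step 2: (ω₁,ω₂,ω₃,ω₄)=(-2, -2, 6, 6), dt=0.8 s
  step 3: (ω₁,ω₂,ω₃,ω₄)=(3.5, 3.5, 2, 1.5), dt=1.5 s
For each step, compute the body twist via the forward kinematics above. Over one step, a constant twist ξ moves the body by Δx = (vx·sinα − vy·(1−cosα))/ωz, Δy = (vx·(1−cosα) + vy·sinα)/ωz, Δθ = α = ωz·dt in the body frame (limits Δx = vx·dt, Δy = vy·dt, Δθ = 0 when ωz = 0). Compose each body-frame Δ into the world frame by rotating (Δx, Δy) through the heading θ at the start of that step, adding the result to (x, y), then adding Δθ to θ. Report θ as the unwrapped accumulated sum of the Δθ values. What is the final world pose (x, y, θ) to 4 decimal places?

(0.6264, 0.2429, 0.0804)

step 1: ξ=(vx,vy,ωz)=(0.1813, 0.0938, 0.0536), dt=2.0 → body Δ=(0.3518, 0.2065, 0.1071) → world pose (0.3518, 0.2065, 0.1071)
step 2: ξ=(vx,vy,ωz)=(0.1000, 0.0000, 0.0000), dt=0.8 → body Δ=(0.0800, 0.0000, 0.0000) → world pose (0.4313, 0.2151, 0.1071)
step 3: ξ=(vx,vy,ωz)=(0.1313, 0.0062, -0.0179), dt=1.5 → body Δ=(0.1970, 0.0067, -0.0268) → world pose (0.6264, 0.2429, 0.0804)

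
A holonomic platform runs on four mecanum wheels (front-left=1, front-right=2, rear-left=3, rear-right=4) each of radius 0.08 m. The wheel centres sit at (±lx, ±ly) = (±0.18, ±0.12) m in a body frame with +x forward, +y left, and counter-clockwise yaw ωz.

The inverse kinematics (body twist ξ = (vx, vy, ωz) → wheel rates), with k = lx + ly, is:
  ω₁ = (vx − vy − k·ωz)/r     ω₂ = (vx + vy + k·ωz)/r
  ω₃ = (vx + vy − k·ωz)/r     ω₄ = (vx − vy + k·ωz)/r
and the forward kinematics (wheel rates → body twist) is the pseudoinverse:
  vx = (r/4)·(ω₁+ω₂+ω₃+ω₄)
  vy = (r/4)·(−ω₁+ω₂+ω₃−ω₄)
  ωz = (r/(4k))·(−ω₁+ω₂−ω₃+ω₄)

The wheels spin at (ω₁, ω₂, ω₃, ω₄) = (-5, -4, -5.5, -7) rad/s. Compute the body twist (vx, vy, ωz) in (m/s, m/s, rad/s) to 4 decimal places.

k = lx + ly = 0.18 + 0.12 = 0.3000
ω₁+ω₂+ω₃+ω₄ = -21.5000  →  vx = (0.08/4)·-21.5000 = -0.4300
−ω₁+ω₂+ω₃−ω₄ = 2.5000  →  vy = (0.08/4)·2.5000 = 0.0500
−ω₁+ω₂−ω₃+ω₄ = -0.5000  →  ωz = (0.08/1.2000)·-0.5000 = -0.0333

(-0.4300, 0.0500, -0.0333)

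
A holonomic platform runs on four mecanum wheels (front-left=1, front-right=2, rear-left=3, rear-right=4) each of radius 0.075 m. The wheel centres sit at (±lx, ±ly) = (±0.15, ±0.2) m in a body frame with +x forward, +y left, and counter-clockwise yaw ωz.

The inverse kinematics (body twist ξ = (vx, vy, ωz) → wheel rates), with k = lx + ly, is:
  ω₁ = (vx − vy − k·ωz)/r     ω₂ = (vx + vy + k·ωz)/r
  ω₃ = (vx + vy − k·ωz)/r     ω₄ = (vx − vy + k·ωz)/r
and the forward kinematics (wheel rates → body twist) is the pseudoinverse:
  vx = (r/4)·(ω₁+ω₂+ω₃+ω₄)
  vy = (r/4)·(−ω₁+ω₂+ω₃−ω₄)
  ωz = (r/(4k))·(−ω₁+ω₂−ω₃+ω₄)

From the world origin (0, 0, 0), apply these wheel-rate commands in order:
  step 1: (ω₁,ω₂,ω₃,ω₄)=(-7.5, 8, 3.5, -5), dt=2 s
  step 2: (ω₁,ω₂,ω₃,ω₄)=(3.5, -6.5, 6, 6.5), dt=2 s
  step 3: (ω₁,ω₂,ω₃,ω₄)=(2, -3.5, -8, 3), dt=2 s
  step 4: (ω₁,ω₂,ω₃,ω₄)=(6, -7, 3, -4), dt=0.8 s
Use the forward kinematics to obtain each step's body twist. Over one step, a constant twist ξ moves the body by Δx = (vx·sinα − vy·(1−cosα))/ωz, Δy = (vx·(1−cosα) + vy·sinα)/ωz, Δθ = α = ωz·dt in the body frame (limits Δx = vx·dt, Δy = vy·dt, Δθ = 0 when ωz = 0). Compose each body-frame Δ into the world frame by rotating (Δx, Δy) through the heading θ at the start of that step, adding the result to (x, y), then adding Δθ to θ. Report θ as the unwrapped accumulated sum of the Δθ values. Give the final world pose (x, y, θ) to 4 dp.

step 1: ξ=(vx,vy,ωz)=(-0.0188, 0.4500, 0.3750), dt=2.0 → body Δ=(-0.3561, 0.8046, 0.7500) → world pose (-0.3561, 0.8046, 0.7500)
step 2: ξ=(vx,vy,ωz)=(0.1781, -0.1969, -0.5089), dt=2.0 → body Δ=(0.1142, -0.4954, -1.0179) → world pose (0.0652, 0.5199, -0.2679)
step 3: ξ=(vx,vy,ωz)=(-0.1219, -0.3094, 0.2946), dt=2.0 → body Δ=(-0.0528, -0.6533, 0.5893) → world pose (-0.1587, -0.0961, 0.3214)
step 4: ξ=(vx,vy,ωz)=(-0.0375, -0.1125, -1.0714), dt=0.8 → body Δ=(-0.0627, -0.0673, -0.8571) → world pose (-0.1969, -0.1798, -0.5357)

(-0.1969, -0.1798, -0.5357)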